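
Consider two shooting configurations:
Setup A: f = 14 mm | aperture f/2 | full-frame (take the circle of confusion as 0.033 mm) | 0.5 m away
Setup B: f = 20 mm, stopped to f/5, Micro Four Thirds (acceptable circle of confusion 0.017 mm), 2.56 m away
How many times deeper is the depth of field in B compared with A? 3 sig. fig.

23.2

Setup A: H = 14²/(2×0.033) + 14 ≈ 2983.7 mm; DoF = Df − Dn = 597.84 − 429.68 ≈ 168.16 mm.
Setup B: H = 20²/(5×0.017) + 20 ≈ 4725.9 mm; DoF = Df − Dn = 5562.2 − 1662.6 ≈ 3899.6 mm.
Ratio = 3899.6 / 168.16 ≈ 23.2.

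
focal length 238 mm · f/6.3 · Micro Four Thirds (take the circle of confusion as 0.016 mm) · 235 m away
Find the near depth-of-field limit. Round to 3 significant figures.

166 m

Hyperfocal distance H = f²/(N·c) + f = 238²/(6.3 × 0.016) + 238 = 56644/0.1008 + 238 ≈ 562182.4 mm ≈ 562.2 m.
Near limit Dn = s·(H − f)/(H + s − 2f) = 235000 × (562182.4 − 238) / (562182.4 + 235000 − 2 × 238) = 235000 × 561944.4 / 796706.4 ≈ 165754 mm ≈ 166 m.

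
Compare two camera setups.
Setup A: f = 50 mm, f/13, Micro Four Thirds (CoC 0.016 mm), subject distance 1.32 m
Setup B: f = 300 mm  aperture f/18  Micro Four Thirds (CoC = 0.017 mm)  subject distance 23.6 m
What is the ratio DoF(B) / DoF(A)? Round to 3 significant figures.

13.3

Setup A: H = 50²/(13×0.016) + 50 ≈ 12069.2 mm; DoF = Df − Dn = 1475.96 − 1193.85 ≈ 282.11 mm.
Setup B: H = 300²/(18×0.017) + 300 ≈ 294417.6 mm; DoF = Df − Dn = 25630.4 − 21867.6 ≈ 3762.8 mm.
Ratio = 3762.8 / 282.11 ≈ 13.3.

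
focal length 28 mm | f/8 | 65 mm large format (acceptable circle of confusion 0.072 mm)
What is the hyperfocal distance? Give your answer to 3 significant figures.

Hyperfocal distance H = f²/(N·c) + f = 28²/(8 × 0.072) + 28 = 784/0.576 + 28 ≈ 1389.1 mm ≈ 1.39 m.

1.39 m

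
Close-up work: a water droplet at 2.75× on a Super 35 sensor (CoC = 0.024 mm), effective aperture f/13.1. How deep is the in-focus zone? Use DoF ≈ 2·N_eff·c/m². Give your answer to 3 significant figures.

0.0831 mm

At magnification m, DoF ≈ 2·N_eff·c/m² = 2 × 13.1 × 0.024 / 2.75² = 0.6288 / 7.562 ≈ 0.0831 mm.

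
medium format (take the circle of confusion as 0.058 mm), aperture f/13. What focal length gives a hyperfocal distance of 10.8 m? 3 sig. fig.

89.9 mm

From H = f²/(N·c) + f, with f ≪ H: f ≈ √(H·N·c) = √(10800 × 13 × 0.058) = √8143.2 ≈ 90.24 mm.
Exact: f² + N·c·f − N·c·H = 0 ⇒ f = (−N·c + √((N·c)² + 4·N·c·H))/2 = (−0.754 + √32573)/2 ≈ 89.863 mm ≈ 89.9 mm.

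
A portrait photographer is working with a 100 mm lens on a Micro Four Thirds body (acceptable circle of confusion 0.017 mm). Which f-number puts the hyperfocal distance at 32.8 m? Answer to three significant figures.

Rearrange H = f²/(N·c) + f for N: N = f² / ((H − f)·c).
N = 100² / ((32800 − 100) × 0.017) = 10000 / 555.9 ≈ 18.

f/18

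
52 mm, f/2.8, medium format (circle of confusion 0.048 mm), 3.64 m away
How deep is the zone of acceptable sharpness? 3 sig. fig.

1.34 m

Hyperfocal distance H = f²/(N·c) + f = 52²/(2.8 × 0.048) + 52 = 2704/0.1344 + 52 ≈ 20171.0 mm ≈ 20.17 m.
Near limit Dn = s·(H − f)/(H + s − 2f) = 3640 × (20171.0 − 52) / (20171.0 + 3640 − 2 × 52) = 3640 × 20119.0 / 23707.0 ≈ 3089.1 mm.
Far limit Df = s·(H − f)/(H − s) = 3640 × (20171.0 − 52) / (20171.0 − 3640) = 3640 × 20119.0 / 16531.0 ≈ 4430.0 mm.
Depth of field = Df − Dn = 4430.0 − 3089.1 ≈ 1340.9 mm ≈ 1.34 m.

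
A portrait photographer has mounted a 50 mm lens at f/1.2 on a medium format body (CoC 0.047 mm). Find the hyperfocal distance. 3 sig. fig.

Hyperfocal distance H = f²/(N·c) + f = 50²/(1.2 × 0.047) + 50 = 2500/0.0564 + 50 ≈ 44376.2 mm ≈ 44.4 m.

44.4 m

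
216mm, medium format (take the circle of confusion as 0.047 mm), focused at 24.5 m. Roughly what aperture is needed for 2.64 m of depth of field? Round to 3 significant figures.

f/2.20

Write h = H − f = f²/(N·c). The thin-lens limits are Dn = s·h/(h + (s−f)) and Df = s·h/(h − (s−f)), so DoF = Df − Dn = 2·s·(s−f)·h / (h² − (s−f)²).
That is a quadratic in h: DoF·h² − 2·s·(s−f)·h − DoF·(s−f)² = 0 ⇒ h = (s−f)·(s + √(s² + DoF²)) / DoF = 24284 × (24500 + √(24500² + 2640²)) / 2640 = 24284 × (24500 + 24641.8) / 2640 ≈ 452030 mm.
Then N = f²/(c·h) = 216² / (0.047 × 452030) = 46656 / 21245 ≈ 2.20.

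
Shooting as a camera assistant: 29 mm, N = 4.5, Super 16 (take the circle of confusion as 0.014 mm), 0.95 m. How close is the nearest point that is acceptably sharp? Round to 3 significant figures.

Hyperfocal distance H = f²/(N·c) + f = 29²/(4.5 × 0.014) + 29 = 841/0.063 + 29 ≈ 13378.2 mm ≈ 13.38 m.
Near limit Dn = s·(H − f)/(H + s − 2f) = 950 × (13378.2 − 29) / (13378.2 + 950 − 2 × 29) = 950 × 13349.2 / 14270.2 ≈ 888.69 mm ≈ 0.889 m.

0.889 m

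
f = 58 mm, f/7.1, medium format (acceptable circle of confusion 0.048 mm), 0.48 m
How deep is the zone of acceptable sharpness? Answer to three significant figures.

Hyperfocal distance H = f²/(N·c) + f = 58²/(7.1 × 0.048) + 58 = 3364/0.3408 + 58 ≈ 9928.9 mm ≈ 9.929 m.
Near limit Dn = s·(H − f)/(H + s − 2f) = 480 × (9928.9 − 58) / (9928.9 + 480 − 2 × 58) = 480 × 9870.9 / 10292.9 ≈ 460.320 mm.
Far limit Df = s·(H − f)/(H − s) = 480 × (9928.9 − 58) / (9928.9 − 480) = 480 × 9870.9 / 9448.9 ≈ 501.437 mm.
Depth of field = Df − Dn = 501.437 − 460.320 ≈ 41.117 mm.

41.1 mm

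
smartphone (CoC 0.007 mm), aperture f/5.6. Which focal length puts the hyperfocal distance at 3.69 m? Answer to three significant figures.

12.0 mm

From H = f²/(N·c) + f, with f ≪ H: f ≈ √(H·N·c) = √(3690 × 5.6 × 0.007) = √144.65 ≈ 12.03 mm.
The +f correction barely moves this — solving exactly, f² + N·c·f − N·c·H = 0 ⇒ f = (−N·c + √((N·c)² + 4·N·c·H))/2 = (−0.0392 + √578.59)/2 ≈ 12.007 mm, so f ≈ 12.0 mm.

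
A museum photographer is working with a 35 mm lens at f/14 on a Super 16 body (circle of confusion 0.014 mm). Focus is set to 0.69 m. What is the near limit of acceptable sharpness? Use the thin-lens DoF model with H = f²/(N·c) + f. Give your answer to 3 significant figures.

0.625 m

Hyperfocal distance H = f²/(N·c) + f = 35²/(14 × 0.014) + 35 = 1225/0.196 + 35 ≈ 6285.0 mm ≈ 6.285 m.
Near limit Dn = s·(H − f)/(H + s − 2f) = 690 × (6285.0 − 35) / (6285.0 + 690 − 2 × 35) = 690 × 6250.0 / 6905.0 ≈ 624.55 mm ≈ 0.625 m.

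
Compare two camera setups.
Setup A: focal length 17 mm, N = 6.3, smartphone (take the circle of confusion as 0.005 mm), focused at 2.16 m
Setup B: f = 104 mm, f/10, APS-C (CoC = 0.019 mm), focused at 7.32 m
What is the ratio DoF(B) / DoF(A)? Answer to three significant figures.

1.77

Setup A: H = 17²/(6.3×0.005) + 17 ≈ 9191.6 mm; DoF = Df − Dn = 2818.3 − 1751.0 ≈ 1067.3 mm.
Setup B: H = 104²/(10×0.019) + 104 ≈ 57030.3 mm; DoF = Df − Dn = 8382.6 − 6496.5 ≈ 1886.1 mm.
Ratio = 1886.1 / 1067.3 ≈ 1.77.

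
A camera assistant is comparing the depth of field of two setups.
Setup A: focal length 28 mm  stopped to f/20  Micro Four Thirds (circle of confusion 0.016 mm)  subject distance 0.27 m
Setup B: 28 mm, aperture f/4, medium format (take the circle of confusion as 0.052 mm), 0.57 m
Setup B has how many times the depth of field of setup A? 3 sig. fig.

3.11

Setup A: H = 28²/(20×0.016) + 28 ≈ 2478.0 mm; DoF = Df − Dn = 299.592 − 245.728 ≈ 53.864 mm.
Setup B: H = 28²/(4×0.052) + 28 ≈ 3797.2 mm; DoF = Df − Dn = 665.73 − 498.34 ≈ 167.39 mm.
Ratio = 167.39 / 53.864 ≈ 3.11.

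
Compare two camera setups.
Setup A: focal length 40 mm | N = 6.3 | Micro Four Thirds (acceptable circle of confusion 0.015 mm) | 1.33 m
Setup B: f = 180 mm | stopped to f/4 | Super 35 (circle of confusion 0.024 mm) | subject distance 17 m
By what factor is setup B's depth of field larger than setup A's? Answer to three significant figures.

Setup A: H = 40²/(6.3×0.015) + 40 ≈ 16971.2 mm; DoF = Df − Dn = 1439.69 − 1235.84 ≈ 203.85 mm.
Setup B: H = 180²/(4×0.024) + 180 ≈ 337680.0 mm; DoF = Df − Dn = 17891.7 − 16193.0 ≈ 1698.7 mm.
Ratio = 1698.7 / 203.85 ≈ 8.33.

8.33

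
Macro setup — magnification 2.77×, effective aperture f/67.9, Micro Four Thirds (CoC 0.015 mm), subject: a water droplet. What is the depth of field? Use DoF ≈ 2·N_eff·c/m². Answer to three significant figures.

At magnification m, DoF ≈ 2·N_eff·c/m² = 2 × 67.9 × 0.015 / 2.77² = 2.037 / 7.673 ≈ 0.265 mm.

0.265 mm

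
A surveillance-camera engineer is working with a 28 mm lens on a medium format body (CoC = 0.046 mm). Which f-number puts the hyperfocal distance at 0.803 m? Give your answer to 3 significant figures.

f/22

Rearrange H = f²/(N·c) + f for N: N = f² / ((H − f)·c).
N = 28² / ((803 − 28) × 0.046) = 784 / 35.65 ≈ 22.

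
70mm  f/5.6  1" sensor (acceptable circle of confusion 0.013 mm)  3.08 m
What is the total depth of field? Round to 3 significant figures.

276 mm

Hyperfocal distance H = f²/(N·c) + f = 70²/(5.6 × 0.013) + 70 = 4900/0.0728 + 70 ≈ 67377.7 mm ≈ 67.38 m.
Near limit Dn = s·(H − f)/(H + s − 2f) = 3080 × (67377.7 − 70) / (67377.7 + 3080 − 2 × 70) = 3080 × 67307.7 / 70317.7 ≈ 2948.16 mm.
Far limit Df = s·(H − f)/(H − s) = 3080 × (67377.7 − 70) / (67377.7 − 3080) = 3080 × 67307.7 / 64297.7 ≈ 3224.19 mm.
Depth of field = Df − Dn = 3224.19 − 2948.16 ≈ 276.03 mm.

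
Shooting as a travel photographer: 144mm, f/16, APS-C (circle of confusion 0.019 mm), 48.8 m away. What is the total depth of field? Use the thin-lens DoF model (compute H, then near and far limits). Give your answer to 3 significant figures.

Hyperfocal distance H = f²/(N·c) + f = 144²/(16 × 0.019) + 144 = 20736/0.304 + 144 ≈ 68354.5 mm ≈ 68.35 m.
Near limit Dn = s·(H − f)/(H + s − 2f) = 48800 × (68354.5 − 144) / (68354.5 + 48800 − 2 × 144) = 48800 × 68210.5 / 116866.5 ≈ 28483 mm.
Far limit Df = s·(H − f)/(H − s) = 48800 × (68354.5 − 144) / (68354.5 − 48800) = 48800 × 68210.5 / 19554.5 ≈ 170225 mm.
Depth of field = Df − Dn = 170225 − 28483 ≈ 141742 mm ≈ 142 m.

142 m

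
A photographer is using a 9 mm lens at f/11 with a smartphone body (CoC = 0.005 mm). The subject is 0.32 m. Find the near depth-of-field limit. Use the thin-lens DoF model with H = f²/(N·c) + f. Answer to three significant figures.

Hyperfocal distance H = f²/(N·c) + f = 9²/(11 × 0.005) + 9 = 81/0.055 + 9 ≈ 1481.7 mm ≈ 1.482 m.
Near limit Dn = s·(H − f)/(H + s − 2f) = 320 × (1481.7 − 9) / (1481.7 + 320 − 2 × 9) = 320 × 1472.7 / 1783.7 ≈ 264.21 mm.

264 mm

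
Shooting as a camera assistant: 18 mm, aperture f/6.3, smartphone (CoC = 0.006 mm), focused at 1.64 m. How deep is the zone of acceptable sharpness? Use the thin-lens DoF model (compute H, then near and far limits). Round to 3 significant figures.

Hyperfocal distance H = f²/(N·c) + f = 18²/(6.3 × 0.006) + 18 = 324/0.0378 + 18 ≈ 8589.4 mm ≈ 8.589 m.
Near limit Dn = s·(H − f)/(H + s − 2f) = 1640 × (8589.4 − 18) / (8589.4 + 1640 − 2 × 18) = 1640 × 8571.4 / 10193.4 ≈ 1379.04 mm.
Far limit Df = s·(H − f)/(H − s) = 1640 × (8589.4 − 18) / (8589.4 − 1640) = 1640 × 8571.4 / 6949.4 ≈ 2022.78 mm.
Depth of field = Df − Dn = 2022.78 − 1379.04 ≈ 643.74 mm ≈ 0.644 m.

0.644 m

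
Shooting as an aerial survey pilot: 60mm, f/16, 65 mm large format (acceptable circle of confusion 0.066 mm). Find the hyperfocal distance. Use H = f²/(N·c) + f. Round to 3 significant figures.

Hyperfocal distance H = f²/(N·c) + f = 60²/(16 × 0.066) + 60 = 3600/1.056 + 60 ≈ 3469.1 mm ≈ 3.47 m.

3.47 m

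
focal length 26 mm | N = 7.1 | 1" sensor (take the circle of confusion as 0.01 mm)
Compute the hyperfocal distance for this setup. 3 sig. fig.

Hyperfocal distance H = f²/(N·c) + f = 26²/(7.1 × 0.01) + 26 = 676/0.071 + 26 ≈ 9547.1 mm ≈ 9.55 m.

9.55 m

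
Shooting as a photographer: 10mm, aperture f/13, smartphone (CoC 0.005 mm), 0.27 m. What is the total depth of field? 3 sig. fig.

Hyperfocal distance H = f²/(N·c) + f = 10²/(13 × 0.005) + 10 = 100/0.065 + 10 ≈ 1548.5 mm ≈ 1.548 m.
Near limit Dn = s·(H − f)/(H + s − 2f) = 270 × (1548.5 − 10) / (1548.5 + 270 − 2 × 10) = 270 × 1538.5 / 1798.5 ≈ 230.967 mm.
Far limit Df = s·(H − f)/(H − s) = 270 × (1548.5 − 10) / (1548.5 − 270) = 270 × 1538.5 / 1278.5 ≈ 324.910 mm.
Depth of field = Df − Dn = 324.910 − 230.967 ≈ 93.943 mm.

93.9 mm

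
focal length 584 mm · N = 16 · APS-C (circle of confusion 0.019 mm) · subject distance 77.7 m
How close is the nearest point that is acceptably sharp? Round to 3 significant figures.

Hyperfocal distance H = f²/(N·c) + f = 584²/(16 × 0.019) + 584 = 341056/0.304 + 584 ≈ 1122478.7 mm ≈ 1122 m.
Near limit Dn = s·(H − f)/(H + s − 2f) = 77700 × (1122478.7 − 584) / (1122478.7 + 77700 − 2 × 584) = 77700 × 1121894.7 / 1199010.7 ≈ 72703 mm ≈ 72.7 m.

72.7 m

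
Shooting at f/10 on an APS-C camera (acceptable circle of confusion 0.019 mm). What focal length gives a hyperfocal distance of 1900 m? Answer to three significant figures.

601 mm

From H = f²/(N·c) + f, with f ≪ H: f ≈ √(H·N·c) = √(1900000 × 10 × 0.019) = √361000 ≈ 600.8 mm.
The +f correction barely moves this — solving exactly, f² + N·c·f − N·c·H = 0 ⇒ f = (−N·c + √((N·c)² + 4·N·c·H))/2 = (−0.19 + √1444000)/2 ≈ 600.74 mm, so f ≈ 601 mm.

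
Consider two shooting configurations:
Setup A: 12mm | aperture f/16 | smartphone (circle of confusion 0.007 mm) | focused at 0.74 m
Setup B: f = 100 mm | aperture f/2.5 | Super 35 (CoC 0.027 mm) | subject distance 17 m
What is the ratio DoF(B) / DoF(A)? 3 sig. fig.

Setup A: H = 12²/(16×0.007) + 12 ≈ 1297.7 mm; DoF = Df − Dn = 1705.9 − 472.5 ≈ 1233.4 mm.
Setup B: H = 100²/(2.5×0.027) + 100 ≈ 148248.1 mm; DoF = Df − Dn = 19189.0 − 15259.3 ≈ 3929.7 mm.
Ratio = 3929.7 / 1233.4 ≈ 3.19.

3.19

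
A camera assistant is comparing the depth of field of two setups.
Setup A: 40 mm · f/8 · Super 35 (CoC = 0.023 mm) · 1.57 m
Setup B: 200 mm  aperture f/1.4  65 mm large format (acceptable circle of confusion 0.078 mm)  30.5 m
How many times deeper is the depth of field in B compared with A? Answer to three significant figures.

8.91

Setup A: H = 40²/(8×0.023) + 40 ≈ 8735.7 mm; DoF = Df − Dn = 1905.22 − 1335.09 ≈ 570.13 mm.
Setup B: H = 200²/(1.4×0.078) + 200 ≈ 366500.4 mm; DoF = Df − Dn = 33250.4 − 28169.8 ≈ 5080.6 mm.
Ratio = 5080.6 / 570.13 ≈ 8.91.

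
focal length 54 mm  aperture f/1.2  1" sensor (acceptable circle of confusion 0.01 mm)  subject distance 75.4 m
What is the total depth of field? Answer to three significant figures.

Hyperfocal distance H = f²/(N·c) + f = 54²/(1.2 × 0.01) + 54 = 2916/0.012 + 54 ≈ 243054.0 mm ≈ 243.1 m.
Near limit Dn = s·(H − f)/(H + s − 2f) = 75400 × (243054.0 − 54) / (243054.0 + 75400 − 2 × 54) = 75400 × 243000.0 / 318346.0 ≈ 57554 mm.
Far limit Df = s·(H − f)/(H − s) = 75400 × (243054.0 − 54) / (243054.0 − 75400) = 75400 × 243000.0 / 167654.0 ≈ 109286 mm.
Depth of field = Df − Dn = 109286 − 57554 ≈ 51732 mm ≈ 51.7 m.

51.7 m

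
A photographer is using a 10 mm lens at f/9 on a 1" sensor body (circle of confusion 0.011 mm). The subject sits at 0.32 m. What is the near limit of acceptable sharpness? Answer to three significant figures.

245 mm

Hyperfocal distance H = f²/(N·c) + f = 10²/(9 × 0.011) + 10 = 100/0.099 + 10 ≈ 1020.1 mm ≈ 1.020 m.
Near limit Dn = s·(H − f)/(H + s − 2f) = 320 × (1020.1 − 10) / (1020.1 + 320 − 2 × 10) = 320 × 1010.1 / 1320.1 ≈ 244.85 mm.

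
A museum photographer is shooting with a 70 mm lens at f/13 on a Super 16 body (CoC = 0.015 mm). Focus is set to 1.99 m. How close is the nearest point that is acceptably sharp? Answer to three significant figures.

1.85 m

Hyperfocal distance H = f²/(N·c) + f = 70²/(13 × 0.015) + 70 = 4900/0.195 + 70 ≈ 25198.2 mm ≈ 25.20 m.
Near limit Dn = s·(H − f)/(H + s − 2f) = 1990 × (25198.2 − 70) / (25198.2 + 1990 − 2 × 70) = 1990 × 25128.2 / 27048.2 ≈ 1848.7 mm ≈ 1.85 m.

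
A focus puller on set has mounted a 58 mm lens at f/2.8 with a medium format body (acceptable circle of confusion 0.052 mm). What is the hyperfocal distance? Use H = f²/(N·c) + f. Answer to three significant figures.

23.2 m

Hyperfocal distance H = f²/(N·c) + f = 58²/(2.8 × 0.052) + 58 = 3364/0.1456 + 58 ≈ 23162.4 mm ≈ 23.2 m.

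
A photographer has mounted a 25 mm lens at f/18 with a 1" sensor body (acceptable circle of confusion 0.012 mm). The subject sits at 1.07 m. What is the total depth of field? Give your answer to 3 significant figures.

Hyperfocal distance H = f²/(N·c) + f = 25²/(18 × 0.012) + 25 = 625/0.216 + 25 ≈ 2918.5 mm ≈ 2.919 m.
Near limit Dn = s·(H − f)/(H + s − 2f) = 1070 × (2918.5 − 25) / (2918.5 + 1070 − 2 × 25) = 1070 × 2893.5 / 3938.5 ≈ 786.10 mm.
Far limit Df = s·(H − f)/(H − s) = 1070 × (2918.5 − 25) / (2918.5 − 1070) = 1070 × 2893.5 / 1848.5 ≈ 1674.89 mm.
Depth of field = Df − Dn = 1674.89 − 786.10 ≈ 888.79 mm ≈ 0.889 m.

0.889 m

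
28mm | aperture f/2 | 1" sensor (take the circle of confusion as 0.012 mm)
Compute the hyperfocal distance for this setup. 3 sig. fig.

Hyperfocal distance H = f²/(N·c) + f = 28²/(2 × 0.012) + 28 = 784/0.024 + 28 ≈ 32694.7 mm ≈ 32.7 m.

32.7 m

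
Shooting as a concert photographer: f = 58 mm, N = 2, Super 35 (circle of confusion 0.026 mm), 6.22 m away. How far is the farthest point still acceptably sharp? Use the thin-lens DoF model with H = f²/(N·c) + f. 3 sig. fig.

6.87 m

Hyperfocal distance H = f²/(N·c) + f = 58²/(2 × 0.026) + 58 = 3364/0.052 + 58 ≈ 64750.3 mm ≈ 64.75 m.
Far limit Df = s·(H − f)/(H − s) = 6220 × (64750.3 − 58) / (64750.3 − 6220) = 6220 × 64692.3 / 58530.3 ≈ 6874.8 mm ≈ 6.87 m.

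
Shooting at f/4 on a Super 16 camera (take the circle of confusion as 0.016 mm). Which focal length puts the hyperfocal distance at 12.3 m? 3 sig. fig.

28.0 mm

From H = f²/(N·c) + f, with f ≪ H: f ≈ √(H·N·c) = √(12300 × 4 × 0.016) = √787.20 ≈ 28.06 mm.
Exact: f² + N·c·f − N·c·H = 0 ⇒ f = (−N·c + √((N·c)² + 4·N·c·H))/2 = (−0.064 + √3148.8)/2 ≈ 28.025 mm ≈ 28.0 mm.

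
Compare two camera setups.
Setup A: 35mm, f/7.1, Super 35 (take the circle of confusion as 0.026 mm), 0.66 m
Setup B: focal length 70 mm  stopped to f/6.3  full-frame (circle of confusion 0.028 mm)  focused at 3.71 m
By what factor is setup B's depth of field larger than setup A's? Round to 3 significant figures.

Setup A: H = 35²/(7.1×0.026) + 35 ≈ 6671.0 mm; DoF = Df − Dn = 728.62 − 603.19 ≈ 125.43 mm.
Setup B: H = 70²/(6.3×0.028) + 70 ≈ 27847.8 mm; DoF = Df − Dn = 4269.47 − 3280.17 ≈ 989.30 mm.
Ratio = 989.30 / 125.43 ≈ 7.89.

7.89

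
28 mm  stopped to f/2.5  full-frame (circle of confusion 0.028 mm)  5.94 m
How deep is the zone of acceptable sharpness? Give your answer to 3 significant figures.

Hyperfocal distance H = f²/(N·c) + f = 28²/(2.5 × 0.028) + 28 = 784/0.07 + 28 ≈ 11228.0 mm ≈ 11.23 m.
Near limit Dn = s·(H − f)/(H + s − 2f) = 5940 × (11228.0 − 28) / (11228.0 + 5940 − 2 × 28) = 5940 × 11200.0 / 17112.0 ≈ 3887.8 mm.
Far limit Df = s·(H − f)/(H − s) = 5940 × (11228.0 − 28) / (11228.0 − 5940) = 5940 × 11200.0 / 5288.0 ≈ 12580.9 mm.
Depth of field = Df − Dn = 12580.9 − 3887.8 ≈ 8693.1 mm ≈ 8.69 m.

8.69 m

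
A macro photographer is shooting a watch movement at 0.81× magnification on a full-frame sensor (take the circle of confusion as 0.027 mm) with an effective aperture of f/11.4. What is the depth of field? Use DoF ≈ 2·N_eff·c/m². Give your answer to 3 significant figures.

At magnification m, DoF ≈ 2·N_eff·c/m² = 2 × 11.4 × 0.027 / 0.81² = 0.6156 / 0.6561 ≈ 0.938 mm.

0.938 mm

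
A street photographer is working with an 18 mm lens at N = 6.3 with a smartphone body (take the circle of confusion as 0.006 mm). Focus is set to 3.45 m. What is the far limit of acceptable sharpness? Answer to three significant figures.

Hyperfocal distance H = f²/(N·c) + f = 18²/(6.3 × 0.006) + 18 = 324/0.0378 + 18 ≈ 8589.4 mm ≈ 8.589 m.
Far limit Df = s·(H − f)/(H − s) = 3450 × (8589.4 − 18) / (8589.4 − 3450) = 3450 × 8571.4 / 5139.4 ≈ 5753.8 mm ≈ 5.75 m.

5.75 m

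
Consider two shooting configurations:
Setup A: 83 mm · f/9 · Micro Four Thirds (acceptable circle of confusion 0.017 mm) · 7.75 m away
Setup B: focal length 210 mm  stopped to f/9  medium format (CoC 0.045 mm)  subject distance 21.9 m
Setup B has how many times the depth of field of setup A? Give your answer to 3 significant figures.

Setup A: H = 83²/(9×0.017) + 83 ≈ 45109.1 mm; DoF = Df − Dn = 9340.5 − 6622.4 ≈ 2718.1 mm.
Setup B: H = 210²/(9×0.045) + 210 ≈ 109098.9 mm; DoF = Df − Dn = 27347.4 − 18262.3 ≈ 9085.1 mm.
Ratio = 9085.1 / 2718.1 ≈ 3.34.

3.34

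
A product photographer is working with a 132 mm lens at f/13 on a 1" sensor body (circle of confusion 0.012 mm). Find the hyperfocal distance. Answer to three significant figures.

112 m

Hyperfocal distance H = f²/(N·c) + f = 132²/(13 × 0.012) + 132 = 17424/0.156 + 132 ≈ 111824.3 mm ≈ 112 m.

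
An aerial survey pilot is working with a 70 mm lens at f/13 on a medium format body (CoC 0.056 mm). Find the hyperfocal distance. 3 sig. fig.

6.80 m

Hyperfocal distance H = f²/(N·c) + f = 70²/(13 × 0.056) + 70 = 4900/0.728 + 70 ≈ 6800.8 mm ≈ 6.80 m.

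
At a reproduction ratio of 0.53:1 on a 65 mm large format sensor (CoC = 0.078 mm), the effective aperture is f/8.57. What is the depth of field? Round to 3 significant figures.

4.76 mm

At magnification m, DoF ≈ 2·N_eff·c/m² = 2 × 8.57 × 0.078 / 0.53² = 1.337 / 0.2809 ≈ 4.76 mm.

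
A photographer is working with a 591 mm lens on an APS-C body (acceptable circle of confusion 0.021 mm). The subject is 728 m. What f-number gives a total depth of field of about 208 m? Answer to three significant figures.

Write h = H − f = f²/(N·c). The thin-lens limits are Dn = s·h/(h + (s−f)) and Df = s·h/(h − (s−f)), so DoF = Df − Dn = 2·s·(s−f)·h / (h² − (s−f)²).
That is a quadratic in h: DoF·h² − 2·s·(s−f)·h − DoF·(s−f)² = 0 ⇒ h = (s−f)·(s + √(s² + DoF²)) / DoF = 727409 × (728000 + √(728000² + 208000²)) / 208000 = 727409 × (728000 + 757131) / 208000 ≈ 5193740 mm.
Then N = f²/(c·h) = 591² / (0.021 × 5193740) = 349281 / 109069 ≈ 3.20.

f/3.20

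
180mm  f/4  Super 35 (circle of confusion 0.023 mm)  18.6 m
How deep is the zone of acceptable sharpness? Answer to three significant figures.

1.95 m

Hyperfocal distance H = f²/(N·c) + f = 180²/(4 × 0.023) + 180 = 32400/0.092 + 180 ≈ 352353.9 mm ≈ 352.4 m.
Near limit Dn = s·(H − f)/(H + s − 2f) = 18600 × (352353.9 − 180) / (352353.9 + 18600 − 2 × 180) = 18600 × 352173.9 / 370593.9 ≈ 17675.5 mm.
Far limit Df = s·(H − f)/(H − s) = 18600 × (352353.9 − 180) / (352353.9 − 18600) = 18600 × 352173.9 / 333753.9 ≈ 19626.5 mm.
Depth of field = Df − Dn = 19626.5 − 17675.5 ≈ 1951.0 mm ≈ 1.95 m.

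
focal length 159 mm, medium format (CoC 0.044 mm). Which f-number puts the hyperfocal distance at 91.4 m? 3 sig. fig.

f/6.30

Rearrange H = f²/(N·c) + f for N: N = f² / ((H − f)·c).
N = 159² / ((91400 − 159) × 0.044) = 25281 / 4015 ≈ 6.30.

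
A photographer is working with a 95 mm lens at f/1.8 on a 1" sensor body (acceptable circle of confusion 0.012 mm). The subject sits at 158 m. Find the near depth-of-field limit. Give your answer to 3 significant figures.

Hyperfocal distance H = f²/(N·c) + f = 95²/(1.8 × 0.012) + 95 = 9025/0.0216 + 95 ≈ 417919.1 mm ≈ 417.9 m.
Near limit Dn = s·(H − f)/(H + s − 2f) = 158000 × (417919.1 − 95) / (417919.1 + 158000 − 2 × 95) = 158000 × 417824.1 / 575729.1 ≈ 114665 mm ≈ 115 m.

115 m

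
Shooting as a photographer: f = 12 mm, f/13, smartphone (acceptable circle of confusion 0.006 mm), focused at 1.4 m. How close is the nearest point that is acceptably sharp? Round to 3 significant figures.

0.799 m

Hyperfocal distance H = f²/(N·c) + f = 12²/(13 × 0.006) + 12 = 144/0.078 + 12 ≈ 1858.2 mm ≈ 1.858 m.
Near limit Dn = s·(H − f)/(H + s − 2f) = 1400 × (1858.2 − 12) / (1858.2 + 1400 − 2 × 12) = 1400 × 1846.2 / 3234.2 ≈ 799.16 mm ≈ 0.799 m.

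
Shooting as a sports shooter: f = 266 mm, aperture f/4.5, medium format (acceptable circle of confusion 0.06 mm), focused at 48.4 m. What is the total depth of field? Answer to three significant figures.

18.4 m

Hyperfocal distance H = f²/(N·c) + f = 266²/(4.5 × 0.06) + 266 = 70756/0.27 + 266 ≈ 262325.3 mm ≈ 262.3 m.
Near limit Dn = s·(H − f)/(H + s − 2f) = 48400 × (262325.3 − 266) / (262325.3 + 48400 − 2 × 266) = 48400 × 262059.3 / 310193.3 ≈ 40890 mm.
Far limit Df = s·(H − f)/(H − s) = 48400 × (262325.3 − 266) / (262325.3 − 48400) = 48400 × 262059.3 / 213925.3 ≈ 59290 mm.
Depth of field = Df − Dn = 59290 − 40890 ≈ 18400 mm ≈ 18.4 m.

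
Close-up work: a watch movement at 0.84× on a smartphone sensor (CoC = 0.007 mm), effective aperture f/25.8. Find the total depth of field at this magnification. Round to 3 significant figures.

At magnification m, DoF ≈ 2·N_eff·c/m² = 2 × 25.8 × 0.007 / 0.84² = 0.3612 / 0.7056 ≈ 0.512 mm.

0.512 mm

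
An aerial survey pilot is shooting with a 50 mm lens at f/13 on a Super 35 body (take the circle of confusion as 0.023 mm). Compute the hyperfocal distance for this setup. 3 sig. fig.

Hyperfocal distance H = f²/(N·c) + f = 50²/(13 × 0.023) + 50 = 2500/0.299 + 50 ≈ 8411.2 mm ≈ 8.41 m.

8.41 m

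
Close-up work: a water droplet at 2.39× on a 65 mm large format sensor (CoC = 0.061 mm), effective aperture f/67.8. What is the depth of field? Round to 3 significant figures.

At magnification m, DoF ≈ 2·N_eff·c/m² = 2 × 67.8 × 0.061 / 2.39² = 8.272 / 5.712 ≈ 1.45 mm.

1.45 mm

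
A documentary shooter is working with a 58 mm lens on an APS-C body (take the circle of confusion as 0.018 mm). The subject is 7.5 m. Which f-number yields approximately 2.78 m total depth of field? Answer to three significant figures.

Write h = H − f = f²/(N·c). The thin-lens limits are Dn = s·h/(h + (s−f)) and Df = s·h/(h − (s−f)), so DoF = Df − Dn = 2·s·(s−f)·h / (h² − (s−f)²).
That is a quadratic in h: DoF·h² − 2·s·(s−f)·h − DoF·(s−f)² = 0 ⇒ h = (s−f)·(s + √(s² + DoF²)) / DoF = 7442 × (7500 + √(7500² + 2780²)) / 2780 = 7442 × (7500 + 7998.65) / 2780 ≈ 41490 mm.
Then N = f²/(c·h) = 58² / (0.018 × 41490) = 3364 / 746.81 ≈ 4.50.

f/4.50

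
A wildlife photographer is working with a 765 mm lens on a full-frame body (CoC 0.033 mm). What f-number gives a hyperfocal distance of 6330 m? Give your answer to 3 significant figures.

f/2.80

Rearrange H = f²/(N·c) + f for N: N = f² / ((H − f)·c).
N = 765² / ((6330000 − 765) × 0.033) = 585225 / 208865 ≈ 2.80.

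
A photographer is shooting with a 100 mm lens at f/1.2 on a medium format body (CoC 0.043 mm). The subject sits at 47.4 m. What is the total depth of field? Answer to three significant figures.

24.6 m

Hyperfocal distance H = f²/(N·c) + f = 100²/(1.2 × 0.043) + 100 = 10000/0.0516 + 100 ≈ 193898.4 mm ≈ 193.9 m.
Near limit Dn = s·(H − f)/(H + s − 2f) = 47400 × (193898.4 − 100) / (193898.4 + 47400 − 2 × 100) = 47400 × 193798.4 / 241098.4 ≈ 38101 mm.
Far limit Df = s·(H − f)/(H − s) = 47400 × (193898.4 − 100) / (193898.4 − 47400) = 47400 × 193798.4 / 146498.4 ≈ 62704 mm.
Depth of field = Df − Dn = 62704 − 38101 ≈ 24603 mm ≈ 24.6 m.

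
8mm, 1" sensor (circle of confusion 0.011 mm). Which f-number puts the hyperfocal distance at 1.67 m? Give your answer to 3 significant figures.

f/3.50

Rearrange H = f²/(N·c) + f for N: N = f² / ((H − f)·c).
N = 8² / ((1670 − 8) × 0.011) = 64 / 18.28 ≈ 3.50.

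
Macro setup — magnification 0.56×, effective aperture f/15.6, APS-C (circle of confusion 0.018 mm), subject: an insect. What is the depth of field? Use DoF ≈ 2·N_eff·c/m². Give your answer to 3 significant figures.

1.79 mm

At magnification m, DoF ≈ 2·N_eff·c/m² = 2 × 15.6 × 0.018 / 0.56² = 0.5616 / 0.3136 ≈ 1.79 mm.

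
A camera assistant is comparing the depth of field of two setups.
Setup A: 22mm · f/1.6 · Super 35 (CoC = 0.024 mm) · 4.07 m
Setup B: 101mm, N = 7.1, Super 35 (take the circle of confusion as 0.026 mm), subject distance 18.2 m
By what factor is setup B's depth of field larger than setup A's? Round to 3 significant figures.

4.58

Setup A: H = 22²/(1.6×0.024) + 22 ≈ 12626.2 mm; DoF = Df − Dn = 5995.6 − 3080.6 ≈ 2915.0 mm.
Setup B: H = 101²/(7.1×0.026) + 101 ≈ 55361.0 mm; DoF = Df − Dn = 27064 − 13710 ≈ 13354 mm.
Ratio = 13354 / 2915.0 ≈ 4.58.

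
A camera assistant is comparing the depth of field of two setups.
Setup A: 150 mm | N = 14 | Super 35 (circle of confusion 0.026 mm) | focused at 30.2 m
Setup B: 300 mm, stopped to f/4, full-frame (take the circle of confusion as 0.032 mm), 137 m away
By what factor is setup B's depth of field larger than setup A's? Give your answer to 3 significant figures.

Setup A: H = 150²/(14×0.026) + 150 ≈ 61963.2 mm; DoF = Df − Dn = 58771 − 20321 ≈ 38450 mm.
Setup B: H = 300²/(4×0.032) + 300 ≈ 703425.0 mm; DoF = Df − Dn = 170063 − 114700 ≈ 55363 mm.
Ratio = 55363 / 38450 ≈ 1.44.

1.44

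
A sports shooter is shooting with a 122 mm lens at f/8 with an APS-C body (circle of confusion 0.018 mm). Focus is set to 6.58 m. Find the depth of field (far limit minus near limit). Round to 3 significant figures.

Hyperfocal distance H = f²/(N·c) + f = 122²/(8 × 0.018) + 122 = 14884/0.144 + 122 ≈ 103483.1 mm ≈ 103.5 m.
Near limit Dn = s·(H − f)/(H + s − 2f) = 6580 × (103483.1 − 122) / (103483.1 + 6580 − 2 × 122) = 6580 × 103361.1 / 109819.1 ≈ 6193.06 mm.
Far limit Df = s·(H − f)/(H − s) = 6580 × (103483.1 − 122) / (103483.1 − 6580) = 6580 × 103361.1 / 96903.1 ≈ 7018.52 mm.
Depth of field = Df − Dn = 7018.52 − 6193.06 ≈ 825.46 mm ≈ 0.825 m.

0.825 m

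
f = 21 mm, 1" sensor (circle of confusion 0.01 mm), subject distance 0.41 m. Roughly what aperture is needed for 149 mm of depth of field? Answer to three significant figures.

Write h = H − f = f²/(N·c). The thin-lens limits are Dn = s·h/(h + (s−f)) and Df = s·h/(h − (s−f)), so DoF = Df − Dn = 2·s·(s−f)·h / (h² − (s−f)²).
That is a quadratic in h: DoF·h² − 2·s·(s−f)·h − DoF·(s−f)² = 0 ⇒ h = (s−f)·(s + √(s² + DoF²)) / DoF = 389 × (410 + √(410² + 149²)) / 149 = 389 × (410 + 436.235) / 149 ≈ 2209.3 mm.
Then N = f²/(c·h) = 21² / (0.01 × 2209.3) = 441 / 22.093 ≈ 20.

f/20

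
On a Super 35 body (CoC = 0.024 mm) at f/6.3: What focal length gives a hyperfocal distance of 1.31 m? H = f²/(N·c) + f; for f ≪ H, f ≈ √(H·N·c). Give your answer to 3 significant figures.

From H = f²/(N·c) + f, with f ≪ H: f ≈ √(H·N·c) = √(1310 × 6.3 × 0.024) = √198.07 ≈ 14.07 mm.
Exact: f² + N·c·f − N·c·H = 0 ⇒ f = (−N·c + √((N·c)² + 4·N·c·H))/2 = (−0.1512 + √792.31)/2 ≈ 13.998 mm ≈ 14.0 mm.

14.0 mm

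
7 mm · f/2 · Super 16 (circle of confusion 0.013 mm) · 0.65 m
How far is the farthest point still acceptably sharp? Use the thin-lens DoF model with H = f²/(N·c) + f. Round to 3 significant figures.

0.987 m

Hyperfocal distance H = f²/(N·c) + f = 7²/(2 × 0.013) + 7 = 49/0.026 + 7 ≈ 1891.6 mm ≈ 1.892 m.
Far limit Df = s·(H − f)/(H − s) = 650 × (1891.6 − 7) / (1891.6 − 650) = 650 × 1884.6 / 1241.6 ≈ 986.62 mm ≈ 0.987 m.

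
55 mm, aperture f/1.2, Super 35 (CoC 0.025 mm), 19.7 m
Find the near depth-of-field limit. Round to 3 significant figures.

Hyperfocal distance H = f²/(N·c) + f = 55²/(1.2 × 0.025) + 55 = 3025/0.03 + 55 ≈ 100888.3 mm ≈ 100.9 m.
Near limit Dn = s·(H − f)/(H + s − 2f) = 19700 × (100888.3 − 55) / (100888.3 + 19700 − 2 × 55) = 19700 × 100833.3 / 120478.3 ≈ 16488 mm ≈ 16.5 m.

16.5 m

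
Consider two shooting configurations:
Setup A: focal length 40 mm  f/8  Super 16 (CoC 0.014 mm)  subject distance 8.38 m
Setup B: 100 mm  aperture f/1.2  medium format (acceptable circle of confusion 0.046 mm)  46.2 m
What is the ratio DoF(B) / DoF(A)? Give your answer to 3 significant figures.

Setup A: H = 40²/(8×0.014) + 40 ≈ 14325.7 mm; DoF = Df − Dn = 20135 − 5291 ≈ 14844 mm.
Setup B: H = 100²/(1.2×0.046) + 100 ≈ 181259.4 mm; DoF = Df − Dn = 61970 − 36828 ≈ 25142 mm.
Ratio = 25142 / 14844 ≈ 1.69.

1.69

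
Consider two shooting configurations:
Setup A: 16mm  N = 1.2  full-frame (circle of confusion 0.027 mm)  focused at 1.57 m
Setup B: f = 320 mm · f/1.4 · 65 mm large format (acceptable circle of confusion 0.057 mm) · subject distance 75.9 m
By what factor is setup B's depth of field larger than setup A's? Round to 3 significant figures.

14.0

Setup A: H = 16²/(1.2×0.027) + 16 ≈ 7917.2 mm; DoF = Df − Dn = 1954.38 − 1311.97 ≈ 642.41 mm.
Setup B: H = 320²/(1.4×0.057) + 320 ≈ 1283528.0 mm; DoF = Df − Dn = 80650.2 − 71678.2 ≈ 8972.0 mm.
Ratio = 8972.0 / 642.41 ≈ 14.0.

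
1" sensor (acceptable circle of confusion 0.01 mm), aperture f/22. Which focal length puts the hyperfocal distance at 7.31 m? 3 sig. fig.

40.0 mm

From H = f²/(N·c) + f, with f ≪ H: f ≈ √(H·N·c) = √(7310 × 22 × 0.01) = √1608.2 ≈ 40.10 mm.
Exact: f² + N·c·f − N·c·H = 0 ⇒ f = (−N·c + √((N·c)² + 4·N·c·H))/2 = (−0.22 + √6432.8)/2 ≈ 39.993 mm ≈ 40.0 mm.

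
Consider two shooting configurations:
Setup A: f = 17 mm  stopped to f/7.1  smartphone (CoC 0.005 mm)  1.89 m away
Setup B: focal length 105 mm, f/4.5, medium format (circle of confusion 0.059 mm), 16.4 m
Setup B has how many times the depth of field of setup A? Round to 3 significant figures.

16.6

Setup A: H = 17²/(7.1×0.005) + 17 ≈ 8157.8 mm; DoF = Df − Dn = 2454.78 − 1536.49 ≈ 918.29 mm.
Setup B: H = 105²/(4.5×0.059) + 105 ≈ 41630.4 mm; DoF = Df − Dn = 26992 − 11778 ≈ 15214 mm.
Ratio = 15214 / 918.29 ≈ 16.6.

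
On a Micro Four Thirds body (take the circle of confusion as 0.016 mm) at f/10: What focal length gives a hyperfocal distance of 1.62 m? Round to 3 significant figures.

From H = f²/(N·c) + f, with f ≪ H: f ≈ √(H·N·c) = √(1620 × 10 × 0.016) = √259.20 ≈ 16.10 mm.
Exact: f² + N·c·f − N·c·H = 0 ⇒ f = (−N·c + √((N·c)² + 4·N·c·H))/2 = (−0.16 + √1036.8)/2 ≈ 16.020 mm ≈ 16.0 mm.

16.0 mm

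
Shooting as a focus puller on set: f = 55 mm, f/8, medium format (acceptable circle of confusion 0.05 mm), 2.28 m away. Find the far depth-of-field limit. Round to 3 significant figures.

3.23 m

Hyperfocal distance H = f²/(N·c) + f = 55²/(8 × 0.05) + 55 = 3025/0.4 + 55 ≈ 7617.5 mm ≈ 7.617 m.
Far limit Df = s·(H − f)/(H − s) = 2280 × (7617.5 − 55) / (7617.5 − 2280) = 2280 × 7562.5 / 5337.5 ≈ 3230.4 mm ≈ 3.23 m.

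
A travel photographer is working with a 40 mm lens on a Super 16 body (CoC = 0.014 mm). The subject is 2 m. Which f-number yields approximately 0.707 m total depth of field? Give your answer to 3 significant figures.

Write h = H − f = f²/(N·c). The thin-lens limits are Dn = s·h/(h + (s−f)) and Df = s·h/(h − (s−f)), so DoF = Df − Dn = 2·s·(s−f)·h / (h² − (s−f)²).
That is a quadratic in h: DoF·h² − 2·s·(s−f)·h − DoF·(s−f)² = 0 ⇒ h = (s−f)·(s + √(s² + DoF²)) / DoF = 1960 × (2000 + √(2000² + 707²)) / 707 = 1960 × (2000 + 2121.28) / 707 ≈ 11425 mm.
Then N = f²/(c·h) = 40² / (0.014 × 11425) = 1600 / 159.95 ≈ 10.

f/10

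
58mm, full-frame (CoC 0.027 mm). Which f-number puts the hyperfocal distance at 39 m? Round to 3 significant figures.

Rearrange H = f²/(N·c) + f for N: N = f² / ((H − f)·c).
N = 58² / ((39000 − 58) × 0.027) = 3364 / 1051 ≈ 3.20.

f/3.20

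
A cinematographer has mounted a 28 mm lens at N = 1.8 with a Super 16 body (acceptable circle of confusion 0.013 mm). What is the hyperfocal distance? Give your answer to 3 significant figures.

33.5 m

Hyperfocal distance H = f²/(N·c) + f = 28²/(1.8 × 0.013) + 28 = 784/0.0234 + 28 ≈ 33532.3 mm ≈ 33.5 m.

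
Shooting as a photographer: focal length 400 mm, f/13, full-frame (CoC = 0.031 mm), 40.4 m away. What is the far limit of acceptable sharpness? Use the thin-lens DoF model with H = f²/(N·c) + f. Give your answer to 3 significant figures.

44.9 m

Hyperfocal distance H = f²/(N·c) + f = 400²/(13 × 0.031) + 400 = 160000/0.403 + 400 ≈ 397422.3 mm ≈ 397.4 m.
Far limit Df = s·(H − f)/(H − s) = 40400 × (397422.3 − 400) / (397422.3 − 40400) = 40400 × 397022.3 / 357022.3 ≈ 44926 mm ≈ 44.9 m.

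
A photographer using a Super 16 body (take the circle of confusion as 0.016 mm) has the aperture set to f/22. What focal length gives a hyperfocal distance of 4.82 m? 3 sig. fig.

41.0 mm

From H = f²/(N·c) + f, with f ≪ H: f ≈ √(H·N·c) = √(4820 × 22 × 0.016) = √1696.6 ≈ 41.19 mm.
Exact: f² + N·c·f − N·c·H = 0 ⇒ f = (−N·c + √((N·c)² + 4·N·c·H))/2 = (−0.352 + √6786.7)/2 ≈ 41.015 mm ≈ 41.0 mm.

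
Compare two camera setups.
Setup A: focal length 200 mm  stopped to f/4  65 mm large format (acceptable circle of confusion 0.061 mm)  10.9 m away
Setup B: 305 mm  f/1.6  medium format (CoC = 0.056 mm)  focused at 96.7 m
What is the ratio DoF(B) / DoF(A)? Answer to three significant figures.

Setup A: H = 200²/(4×0.061) + 200 ≈ 164134.4 mm; DoF = Df − Dn = 11661.1 − 10232.1 ≈ 1429.0 mm.
Setup B: H = 305²/(1.6×0.056) + 305 ≈ 1038530.4 mm; DoF = Df − Dn = 106597 − 88485 ≈ 18112 mm.
Ratio = 18112 / 1429.0 ≈ 12.7.

12.7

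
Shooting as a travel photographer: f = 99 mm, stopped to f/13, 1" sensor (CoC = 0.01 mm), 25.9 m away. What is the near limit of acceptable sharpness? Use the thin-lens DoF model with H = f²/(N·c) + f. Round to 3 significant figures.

19.3 m

Hyperfocal distance H = f²/(N·c) + f = 99²/(13 × 0.01) + 99 = 9801/0.13 + 99 ≈ 75491.3 mm ≈ 75.49 m.
Near limit Dn = s·(H − f)/(H + s − 2f) = 25900 × (75491.3 − 99) / (75491.3 + 25900 − 2 × 99) = 25900 × 75392.3 / 101193.3 ≈ 19296 mm ≈ 19.3 m.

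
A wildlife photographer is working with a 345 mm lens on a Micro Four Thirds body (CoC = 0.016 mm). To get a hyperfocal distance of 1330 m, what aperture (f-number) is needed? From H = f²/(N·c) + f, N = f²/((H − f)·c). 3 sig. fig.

Rearrange H = f²/(N·c) + f for N: N = f² / ((H − f)·c).
N = 345² / ((1330000 − 345) × 0.016) = 119025 / 21274 ≈ 5.59.

f/5.59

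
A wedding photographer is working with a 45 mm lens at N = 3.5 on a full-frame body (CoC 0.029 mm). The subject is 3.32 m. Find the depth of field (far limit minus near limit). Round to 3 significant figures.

Hyperfocal distance H = f²/(N·c) + f = 45²/(3.5 × 0.029) + 45 = 2025/0.1015 + 45 ≈ 19995.7 mm ≈ 20.00 m.
Near limit Dn = s·(H − f)/(H + s − 2f) = 3320 × (19995.7 − 45) / (19995.7 + 3320 − 2 × 45) = 3320 × 19950.7 / 23225.7 ≈ 2851.9 mm.
Far limit Df = s·(H − f)/(H − s) = 3320 × (19995.7 − 45) / (19995.7 − 3320) = 3320 × 19950.7 / 16675.7 ≈ 3972.0 mm.
Depth of field = Df − Dn = 3972.0 − 2851.9 ≈ 1120.1 mm ≈ 1.12 m.

1.12 m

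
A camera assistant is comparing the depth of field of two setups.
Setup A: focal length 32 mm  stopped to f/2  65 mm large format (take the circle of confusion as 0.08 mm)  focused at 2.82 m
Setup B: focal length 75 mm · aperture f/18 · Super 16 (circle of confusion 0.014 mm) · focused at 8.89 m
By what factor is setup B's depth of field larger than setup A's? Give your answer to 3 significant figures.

Setup A: H = 32²/(2×0.08) + 32 ≈ 6432.0 mm; DoF = Df − Dn = 4996.7 − 1964.3 ≈ 3032.4 mm.
Setup B: H = 75²/(18×0.014) + 75 ≈ 22396.4 mm; DoF = Df − Dn = 14692.1 − 6373.2 ≈ 8318.9 mm.
Ratio = 8318.9 / 3032.4 ≈ 2.74.

2.74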